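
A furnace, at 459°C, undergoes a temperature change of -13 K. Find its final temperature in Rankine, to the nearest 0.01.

The 13 K change is an interval; Kelvin and Celsius degrees are the same size, so ΔC = -13°C.
Final Celsius temperature: 459.0000 - 13.0000 = 446.0000°C.
In Rankine: 446.0000 × 1.8 + 491.67 = 1294.47°R.

1294.47°R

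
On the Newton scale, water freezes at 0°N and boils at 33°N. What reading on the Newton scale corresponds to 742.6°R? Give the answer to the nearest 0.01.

First in Celsius: (742.6 - 491.67) × 5/9 = 139.4056°C.
Linearly onto the Newton scale: 0 + (139.4056 / 100) × (33 - 0) = 46.00°N.

46.00°N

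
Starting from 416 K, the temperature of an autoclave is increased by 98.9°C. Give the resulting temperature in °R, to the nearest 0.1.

Initial temperature in Celsius: 416 - 273.15 = 142.8500°C.
Final Celsius temperature: 142.8500 + 98.9000 = 241.7500°C.
In Rankine: 241.7500 × 1.8 + 491.67 = 926.8°R.

926.8°R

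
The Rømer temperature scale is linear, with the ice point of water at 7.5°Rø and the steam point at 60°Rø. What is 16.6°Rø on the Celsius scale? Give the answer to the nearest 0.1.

17.3°C

Linear interpolation between the fixed points: C = (16.6 - 7.5) × 100 / (60 - 7.5) = 17.3333°C.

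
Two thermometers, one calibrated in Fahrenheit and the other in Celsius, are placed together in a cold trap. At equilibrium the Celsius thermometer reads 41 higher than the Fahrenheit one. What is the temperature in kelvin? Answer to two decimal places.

Let x be the Fahrenheit reading; then the Celsius reading is 5/9·x - 17.7778.
(5/9·x - 17.7778) - x = 41  ⇒  (-4/9)·x = 58.7778  ⇒  x = -132.2500°F.
In Celsius: (-132.25 - 32) × 5/9 = -91.2500°C.
In kelvin: -91.2500 + 273.15 = 181.90 K.

181.90 K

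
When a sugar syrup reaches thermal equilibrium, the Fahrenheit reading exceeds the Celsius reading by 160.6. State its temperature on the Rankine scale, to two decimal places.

Let x be the Celsius reading; then the Fahrenheit reading is 1.8·x + 32.
(1.8·x + 32) - x = 160.6  ⇒  (0.8)·x = 128.6  ⇒  x = 160.7500°C.
In Rankine: 160.7500 × 1.8 + 491.67 = 781.02°R.

781.02°R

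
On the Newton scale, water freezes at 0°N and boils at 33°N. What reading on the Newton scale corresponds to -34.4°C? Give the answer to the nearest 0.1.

-11.4°N

Linearly onto the Newton scale: 0 + (-34.4000 / 100) × (33 - 0) = -11.4°N.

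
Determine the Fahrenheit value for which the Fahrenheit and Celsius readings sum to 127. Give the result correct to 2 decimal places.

93.07°F

Let F be the Fahrenheit reading. The Celsius reading is C = 5/9·F - 17.7778.
Require F + C = 127: (14/9)·F - 17.7778 = 127.
F = (127 + 17.7778) / (14/9) = 93.07.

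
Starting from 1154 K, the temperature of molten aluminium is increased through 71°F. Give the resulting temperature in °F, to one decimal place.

1688.5°F

Initial temperature in Celsius: 1154 - 273.15 = 880.8500°C.
The 71°F change is an interval, so only the factor 5/9 applies: +71 × 5/9 = +39.4444°C.
Final Celsius temperature: 880.8500 + 39.4444 = 920.2944°C.
In Fahrenheit: 920.2944 × 1.8 + 32 = 1688.5°F.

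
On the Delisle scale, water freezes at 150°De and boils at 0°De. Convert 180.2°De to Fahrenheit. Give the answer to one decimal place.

Linear interpolation between the fixed points: C = (180.2 - 150) × 100 / (0 - 150) = -20.1333°C.
Then -20.1333 × 1.8 + 32 = -4.2°F.

-4.2°F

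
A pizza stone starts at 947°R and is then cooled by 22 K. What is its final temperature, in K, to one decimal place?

504.1 K

Initial temperature in Celsius: (947 - 491.67) × 5/9 = 252.9611°C.
The 22 K change is an interval; Kelvin and Celsius degrees are the same size, so ΔC = -22°C.
Final Celsius temperature: 252.9611 - 22.0000 = 230.9611°C.
In kelvin: 230.9611 + 273.15 = 504.1 K.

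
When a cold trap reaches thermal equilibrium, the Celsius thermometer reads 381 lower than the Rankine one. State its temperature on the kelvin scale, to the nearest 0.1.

Let x be the Rankine reading; then the Celsius reading is 5/9·x - 273.15.
(5/9·x - 273.15) - x = -381  ⇒  (-4/9)·x = -107.85  ⇒  x = 242.6625°R.
In Celsius: (242.6625 - 491.67) × 5/9 = -138.3375°C.
In kelvin: -138.3375 + 273.15 = 134.8 K.

134.8 K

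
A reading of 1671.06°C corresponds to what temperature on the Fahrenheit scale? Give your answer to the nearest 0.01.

In Fahrenheit: 1671.0600 × 1.8 + 32 = 3039.91°F.

3039.91°F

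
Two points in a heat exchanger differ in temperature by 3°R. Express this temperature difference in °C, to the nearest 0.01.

1.67°C

For a temperature interval the offset drops out; only the factor 5/9 applies.
3 × 5/9 = 1.67.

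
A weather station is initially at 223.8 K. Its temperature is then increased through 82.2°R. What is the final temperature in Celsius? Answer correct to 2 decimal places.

-3.68°C

Initial temperature in Celsius: 223.8 - 273.15 = -49.3500°C.
The 82.2°R change is an interval, so only the factor 5/9 applies: +82.2 × 5/9 = +45.6667°C.
Final Celsius temperature: -49.3500 + 45.6667 = -3.6833°C.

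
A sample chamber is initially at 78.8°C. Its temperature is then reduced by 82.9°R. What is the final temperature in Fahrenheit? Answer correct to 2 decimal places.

The 82.9°R change is an interval, so only the factor 5/9 applies: -82.9 × 5/9 = -46.0556°C.
Final Celsius temperature: 78.8000 - 46.0556 = 32.7444°C.
In Fahrenheit: 32.7444 × 1.8 + 32 = 90.94°F.

90.94°F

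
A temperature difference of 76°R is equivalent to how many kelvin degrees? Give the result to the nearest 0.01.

An interval of 1°R corresponds to 5/9 K.
76 × 5/9 = 42.22.

42.22 K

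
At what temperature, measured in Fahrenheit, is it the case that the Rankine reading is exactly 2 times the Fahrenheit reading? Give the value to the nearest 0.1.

459.7°F

Let F be the Fahrenheit reading. The Rankine reading is R = 1·F + 459.67.
Require R = 2·F: 1·F + 459.67 = 2·F.
(-1)·F = -459.67  ⇒  F = 459.7.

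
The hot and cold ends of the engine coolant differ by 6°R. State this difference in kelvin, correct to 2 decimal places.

3.33 K

An interval of 1°R corresponds to 5/9 K.
6 × 5/9 = 3.33.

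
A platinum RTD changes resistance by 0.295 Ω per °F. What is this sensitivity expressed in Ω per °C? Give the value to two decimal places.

0.53 Ω per °C

The quantity depends on a temperature interval, so only the ratio of degree sizes applies; the offset between the scales is irrelevant.
A change of 1°C is a change of 1.8°F, so per °C the value is 0.295 × 1.8 = 0.53.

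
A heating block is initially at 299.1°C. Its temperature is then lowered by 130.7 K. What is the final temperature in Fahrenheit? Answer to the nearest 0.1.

The 130.7 K change is an interval; Kelvin and Celsius degrees are the same size, so ΔC = -130.7°C.
Final Celsius temperature: 299.1000 - 130.7000 = 168.4000°C.
In Fahrenheit: 168.4000 × 1.8 + 32 = 335.1°F.

335.1°F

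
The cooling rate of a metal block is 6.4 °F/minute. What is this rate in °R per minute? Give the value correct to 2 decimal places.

6.40 °R/minute

Since only a temperature interval is involved, the additive offset between the scales drops out.
A change of 1°F is a change of 1°R, so 6.4 × 1 = 6.40.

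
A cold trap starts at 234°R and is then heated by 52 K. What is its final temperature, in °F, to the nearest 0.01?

Initial temperature in Celsius: (234 - 491.67) × 5/9 = -143.1500°C.
The 52 K change is an interval; Kelvin and Celsius degrees are the same size, so ΔC = +52°C.
Final Celsius temperature: -143.1500 + 52.0000 = -91.1500°C.
In Fahrenheit: -91.1500 × 1.8 + 32 = -132.07°F.

-132.07°F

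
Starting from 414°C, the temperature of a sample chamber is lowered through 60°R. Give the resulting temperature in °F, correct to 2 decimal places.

717.20°F

The 60°R change is an interval, so only the factor 5/9 applies: -60 × 5/9 = -33.3333°C.
Final Celsius temperature: 414.0000 - 33.3333 = 380.6667°C.
In Fahrenheit: 380.6667 × 1.8 + 32 = 717.20°F.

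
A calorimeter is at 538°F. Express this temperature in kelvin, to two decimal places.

554.26 K

In Celsius: (538 - 32) × 5/9 = 281.1111°C.
In kelvin: 281.1111 + 273.15 = 554.26 K.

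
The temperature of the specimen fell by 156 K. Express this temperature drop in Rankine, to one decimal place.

280.8°R

An interval of 1 K corresponds to 1.8°R.
156 × 1.8 = 280.8.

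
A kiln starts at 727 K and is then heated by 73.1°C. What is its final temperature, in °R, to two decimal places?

1440.18°R

Initial temperature in Celsius: 727 - 273.15 = 453.8500°C.
Final Celsius temperature: 453.8500 + 73.1000 = 526.9500°C.
In Rankine: 526.9500 × 1.8 + 491.67 = 1440.18°R.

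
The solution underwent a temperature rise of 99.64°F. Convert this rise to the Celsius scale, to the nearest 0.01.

55.36°C

An interval of 1°F corresponds to 5/9°C.
99.64 × 5/9 = 55.36.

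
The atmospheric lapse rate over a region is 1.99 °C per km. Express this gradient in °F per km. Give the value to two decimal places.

The quantity depends on a temperature interval, so only the ratio of degree sizes applies; the offset between the scales is irrelevant.
A change of 1°C is a change of 1.8°F, so 1.99 × 1.8 = 3.58.

3.58 °F/km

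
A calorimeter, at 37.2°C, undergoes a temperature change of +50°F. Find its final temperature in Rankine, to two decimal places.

The 50°F change is an interval, so only the factor 5/9 applies: +50 × 5/9 = +27.7778°C.
Final Celsius temperature: 37.2000 + 27.7778 = 64.9778°C.
In Rankine: 64.9778 × 1.8 + 491.67 = 608.63°R.

608.63°R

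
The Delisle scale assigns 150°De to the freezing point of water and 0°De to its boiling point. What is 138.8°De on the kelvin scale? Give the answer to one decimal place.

280.6 K

Linear interpolation between the fixed points: C = (138.8 - 150) × 100 / (0 - 150) = 7.4667°C.
Then 7.4667 + 273.15 = 280.6 K.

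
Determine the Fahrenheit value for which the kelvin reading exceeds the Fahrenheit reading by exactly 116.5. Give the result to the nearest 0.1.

312.5°F

Let F be the Fahrenheit reading. The kelvin reading is K = 5/9·F + 255.372.
Require K - F = 116.5: (-4/9)·F + 255.372 = 116.5.
F = (116.5 - 255.372) / (-4/9) = 312.5.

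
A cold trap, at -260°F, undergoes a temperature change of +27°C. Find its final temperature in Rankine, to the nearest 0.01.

248.27°R

Initial temperature in Celsius: (-260 - 32) × 5/9 = -162.2222°C.
Final Celsius temperature: -162.2222 + 27.0000 = -135.2222°C.
In Rankine: -135.2222 × 1.8 + 491.67 = 248.27°R.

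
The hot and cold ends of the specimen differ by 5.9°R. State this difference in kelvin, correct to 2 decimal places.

Only the scale ratio 5/9 matters for a change in temperature.
5.9 × 5/9 = 3.28.

3.28 K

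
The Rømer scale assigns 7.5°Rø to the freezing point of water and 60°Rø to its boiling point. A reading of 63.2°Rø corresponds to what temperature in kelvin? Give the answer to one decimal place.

Linear interpolation between the fixed points: C = (63.2 - 7.5) × 100 / (60 - 7.5) = 106.0952°C.
Then 106.0952 + 273.15 = 379.2 K.

379.2 K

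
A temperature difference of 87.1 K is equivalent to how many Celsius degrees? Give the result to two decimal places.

87.10°C

Kelvin and Celsius degrees are the same size, so the interval is unchanged: 87.10.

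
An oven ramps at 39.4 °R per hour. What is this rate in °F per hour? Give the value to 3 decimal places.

Since only a temperature interval is involved, the additive offset between the scales drops out.
A change of 1°R is a change of 1°F, so 39.4 × 1 = 39.400.

39.400 °F/hour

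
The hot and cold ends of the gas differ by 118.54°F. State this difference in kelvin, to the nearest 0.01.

An interval of 1°F corresponds to 5/9 K.
118.54 × 5/9 = 65.86.

65.86 K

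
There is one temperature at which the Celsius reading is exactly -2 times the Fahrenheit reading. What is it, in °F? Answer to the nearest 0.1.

7.0°F

Let F be the Fahrenheit reading. The Celsius reading is C = 5/9·F - 17.7778.
Require C = -2·F: 5/9·F - 17.7778 = -2·F.
(23/9)·F = 17.7778  ⇒  F = 7.0.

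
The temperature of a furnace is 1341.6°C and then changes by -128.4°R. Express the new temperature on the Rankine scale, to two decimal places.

The 128.4°R change is an interval, so only the factor 5/9 applies: -128.4 × 5/9 = -71.3333°C.
Final Celsius temperature: 1341.6000 - 71.3333 = 1270.2667°C.
In Rankine: 1270.2667 × 1.8 + 491.67 = 2778.15°R.

2778.15°R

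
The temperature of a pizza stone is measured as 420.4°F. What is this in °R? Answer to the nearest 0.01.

In Celsius: (420.4 - 32) × 5/9 = 215.7778°C.
In Rankine: 215.7778 × 1.8 + 491.67 = 880.07°R.

880.07°R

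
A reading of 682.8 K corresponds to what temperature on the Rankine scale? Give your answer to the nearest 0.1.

In Celsius: 682.8 - 273.15 = 409.6500°C.
In Rankine: 409.6500 × 1.8 + 491.67 = 1229.0°R.

1229.0°R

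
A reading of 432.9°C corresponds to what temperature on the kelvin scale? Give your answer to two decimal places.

706.05 K

In kelvin: 432.9000 + 273.15 = 706.05 K.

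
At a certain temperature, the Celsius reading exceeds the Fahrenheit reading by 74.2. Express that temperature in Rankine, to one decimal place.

252.7°R

Let x be the Celsius reading; then the Fahrenheit reading is 1.8·x + 32.
(1.8·x + 32) - x = -74.2  ⇒  (0.8)·x = -106.2  ⇒  x = -132.7500°C.
In Rankine: -132.7500 × 1.8 + 491.67 = 252.7°R.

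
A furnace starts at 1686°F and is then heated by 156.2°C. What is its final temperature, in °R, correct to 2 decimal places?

2426.83°R

Initial temperature in Celsius: (1686 - 32) × 5/9 = 918.8889°C.
Final Celsius temperature: 918.8889 + 156.2000 = 1075.0889°C.
In Rankine: 1075.0889 × 1.8 + 491.67 = 2426.83°R.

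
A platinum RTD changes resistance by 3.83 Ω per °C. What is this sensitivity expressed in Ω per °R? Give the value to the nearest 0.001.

2.128 Ω per °R

The quantity depends on a temperature interval, so only the ratio of degree sizes applies; the offset between the scales is irrelevant.
A change of 1°R is a change of 5/9°C, so per °R the value is 3.83 × 5/9 = 2.128.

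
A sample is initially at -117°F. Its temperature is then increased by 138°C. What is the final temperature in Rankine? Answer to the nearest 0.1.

Initial temperature in Celsius: (-117 - 32) × 5/9 = -82.7778°C.
Final Celsius temperature: -82.7778 + 138.0000 = 55.2222°C.
In Rankine: 55.2222 × 1.8 + 491.67 = 591.1°R.

591.1°R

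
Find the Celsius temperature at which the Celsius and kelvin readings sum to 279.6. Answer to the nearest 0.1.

Let C be the Celsius reading. The kelvin reading is K = 1·C + 273.15.
Require C + K = 279.6: (2)·C + 273.15 = 279.6.
C = (279.6 - 273.15) / (2) = 3.2.

3.2°C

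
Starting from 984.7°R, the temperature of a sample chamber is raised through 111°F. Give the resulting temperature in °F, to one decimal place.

Initial temperature in Celsius: (984.7 - 491.67) × 5/9 = 273.9056°C.
The 111°F change is an interval, so only the factor 5/9 applies: +111 × 5/9 = +61.6667°C.
Final Celsius temperature: 273.9056 + 61.6667 = 335.5722°C.
In Fahrenheit: 335.5722 × 1.8 + 32 = 636.0°F.

636.0°F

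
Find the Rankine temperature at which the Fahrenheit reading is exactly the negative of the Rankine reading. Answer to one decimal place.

Let R be the Rankine reading. The Fahrenheit reading is F = 1·R - 459.67.
Require F = -1·R: 1·R - 459.67 = -1·R.
(2)·R = 459.67  ⇒  R = 229.8.

229.8°R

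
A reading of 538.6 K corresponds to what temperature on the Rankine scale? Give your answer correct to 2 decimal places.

In Celsius: 538.6 - 273.15 = 265.4500°C.
In Rankine: 265.4500 × 1.8 + 491.67 = 969.48°R.

969.48°R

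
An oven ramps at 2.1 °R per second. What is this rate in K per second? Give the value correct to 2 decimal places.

1.17 K/second

The quantity depends on a temperature interval, so only the ratio of degree sizes applies; the offset between the scales is irrelevant.
A change of 1°R is a change of 5/9 K, so 2.1 × 5/9 = 1.17.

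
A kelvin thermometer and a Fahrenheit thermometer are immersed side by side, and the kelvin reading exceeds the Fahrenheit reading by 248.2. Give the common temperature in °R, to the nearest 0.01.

475.81°R

Let x be the kelvin reading; then the Fahrenheit reading is 1.8·x - 459.67.
(1.8·x - 459.67) - x = -248.2  ⇒  (0.8)·x = 211.47  ⇒  x = 264.3375 K.
In Celsius: 264.3375 - 273.15 = -8.8125°C.
In Rankine: -8.8125 × 1.8 + 491.67 = 475.81°R.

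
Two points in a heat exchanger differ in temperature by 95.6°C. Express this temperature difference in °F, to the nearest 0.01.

An interval of 1°C corresponds to 1.8°F.
95.6 × 1.8 = 172.08.

172.08°F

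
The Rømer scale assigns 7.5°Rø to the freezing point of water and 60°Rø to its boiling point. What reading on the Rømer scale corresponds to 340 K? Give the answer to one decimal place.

First in Celsius: 340 - 273.15 = 66.8500°C.
Linearly onto the Rømer scale: 7.5 + (66.8500 / 100) × (60 - 7.5) = 42.6°Rø.

42.6°Rø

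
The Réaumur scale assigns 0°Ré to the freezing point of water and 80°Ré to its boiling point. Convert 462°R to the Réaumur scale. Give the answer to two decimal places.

First in Celsius: (462 - 491.67) × 5/9 = -16.4833°C.
Linearly onto the Réaumur scale: 0 + (-16.4833 / 100) × (80 - 0) = -13.19°Ré.

-13.19°Ré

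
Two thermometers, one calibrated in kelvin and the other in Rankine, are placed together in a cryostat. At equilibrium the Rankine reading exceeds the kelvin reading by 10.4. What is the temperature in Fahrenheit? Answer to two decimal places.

-436.27°F

Let x be the kelvin reading; then the Rankine reading is 1.8·x.
(1.8·x) - x = 10.4  ⇒  (0.8)·x = 10.4  ⇒  x = 13.0000 K.
In Celsius: 13 - 273.15 = -260.1500°C.
In Fahrenheit: -260.1500 × 1.8 + 32 = -436.27°F.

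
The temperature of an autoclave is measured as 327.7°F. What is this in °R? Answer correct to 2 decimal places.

In Celsius: (327.7 - 32) × 5/9 = 164.2778°C.
In Rankine: 164.2778 × 1.8 + 491.67 = 787.37°R.

787.37°R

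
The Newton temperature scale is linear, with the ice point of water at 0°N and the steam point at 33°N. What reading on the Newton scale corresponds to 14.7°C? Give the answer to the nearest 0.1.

4.9°N

Linearly onto the Newton scale: 0 + (14.7000 / 100) × (33 - 0) = 4.9°N.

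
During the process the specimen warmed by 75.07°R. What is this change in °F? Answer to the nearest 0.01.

75.07°F

Rankine and Fahrenheit degrees are the same size, so the interval is unchanged: 75.07.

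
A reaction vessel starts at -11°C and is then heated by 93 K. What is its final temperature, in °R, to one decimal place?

The 93 K change is an interval; Kelvin and Celsius degrees are the same size, so ΔC = +93°C.
Final Celsius temperature: -11.0000 + 93.0000 = 82.0000°C.
In Rankine: 82.0000 × 1.8 + 491.67 = 639.3°R.

639.3°R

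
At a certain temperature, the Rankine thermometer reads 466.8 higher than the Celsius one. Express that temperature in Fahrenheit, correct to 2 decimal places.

Let x be the Celsius reading; then the Rankine reading is 1.8·x + 491.67.
(1.8·x + 491.67) - x = 466.8  ⇒  (0.8)·x = -24.87  ⇒  x = -31.0875°C.
In Fahrenheit: -31.0875 × 1.8 + 32 = -23.96°F.

-23.96°F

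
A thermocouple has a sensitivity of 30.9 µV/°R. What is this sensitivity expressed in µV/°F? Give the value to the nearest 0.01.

30.90 µV/°F

Since only a temperature interval is involved, the additive offset between the scales drops out.
A change of 1°F is a change of 1°R, so per °F the value is 30.9 × 1 = 30.90.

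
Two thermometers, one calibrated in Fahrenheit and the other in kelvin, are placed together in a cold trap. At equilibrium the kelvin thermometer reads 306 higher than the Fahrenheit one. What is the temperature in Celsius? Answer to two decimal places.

Let x be the Fahrenheit reading; then the kelvin reading is 5/9·x + 255.372.
(5/9·x + 255.372) - x = 306  ⇒  (-4/9)·x = 50.6278  ⇒  x = -113.9125°F.
In Celsius: (-113.9125 - 32) × 5/9 = -81.06°C.

-81.06°C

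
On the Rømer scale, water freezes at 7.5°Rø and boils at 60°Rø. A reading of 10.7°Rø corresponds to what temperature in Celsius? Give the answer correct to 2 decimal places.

Linear interpolation between the fixed points: C = (10.7 - 7.5) × 100 / (60 - 7.5) = 6.0952°C.

6.10°C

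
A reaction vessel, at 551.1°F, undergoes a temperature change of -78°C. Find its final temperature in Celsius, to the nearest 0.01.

210.39°C

Initial temperature in Celsius: (551.1 - 32) × 5/9 = 288.3889°C.
Final Celsius temperature: 288.3889 - 78.0000 = 210.3889°C.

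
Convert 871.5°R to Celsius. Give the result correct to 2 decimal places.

211.02°C

In Celsius: (871.5 - 491.67) × 5/9 = 211.0167°C.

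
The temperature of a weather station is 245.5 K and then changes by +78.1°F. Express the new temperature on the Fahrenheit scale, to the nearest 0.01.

60.33°F

Initial temperature in Celsius: 245.5 - 273.15 = -27.6500°C.
The 78.1°F change is an interval, so only the factor 5/9 applies: +78.1 × 5/9 = +43.3889°C.
Final Celsius temperature: -27.6500 + 43.3889 = 15.7389°C.
In Fahrenheit: 15.7389 × 1.8 + 32 = 60.33°F.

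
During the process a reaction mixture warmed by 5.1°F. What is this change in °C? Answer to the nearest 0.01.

For a temperature interval the offset drops out; only the factor 5/9 applies.
5.1 × 5/9 = 2.83.

2.83°C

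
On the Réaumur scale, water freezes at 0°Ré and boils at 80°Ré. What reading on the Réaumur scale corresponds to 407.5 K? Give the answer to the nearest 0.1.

107.5°Ré

First in Celsius: 407.5 - 273.15 = 134.3500°C.
Linearly onto the Réaumur scale: 0 + (134.3500 / 100) × (80 - 0) = 107.5°Ré.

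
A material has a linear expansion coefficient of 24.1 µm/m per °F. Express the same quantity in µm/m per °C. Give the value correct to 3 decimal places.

43.380 µm/m per °C

The quantity depends on a temperature interval, so only the ratio of degree sizes applies; the offset between the scales is irrelevant.
A change of 1°C is a change of 1.8°F, so per °C the value is 24.1 × 1.8 = 43.380.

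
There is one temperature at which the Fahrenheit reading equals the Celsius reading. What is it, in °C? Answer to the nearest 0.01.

-40.00°C

Let C be the Celsius reading. The Fahrenheit reading is F = 1.8·C + 32.
Set F = C: 1.8·C + 32 = C.
(0.8)·C = -32  ⇒  C = -40.00.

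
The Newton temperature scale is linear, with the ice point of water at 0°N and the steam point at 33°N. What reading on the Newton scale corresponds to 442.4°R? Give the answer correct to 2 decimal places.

First in Celsius: (442.4 - 491.67) × 5/9 = -27.3722°C.
Linearly onto the Newton scale: 0 + (-27.3722 / 100) × (33 - 0) = -9.03°N.

-9.03°N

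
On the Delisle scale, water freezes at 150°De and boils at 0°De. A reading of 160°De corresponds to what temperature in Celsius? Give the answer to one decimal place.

-6.7°C

Linear interpolation between the fixed points: C = (160 - 150) × 100 / (0 - 150) = -6.6667°C.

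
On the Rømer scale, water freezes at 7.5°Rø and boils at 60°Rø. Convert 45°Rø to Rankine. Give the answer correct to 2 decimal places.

Linear interpolation between the fixed points: C = (45 - 7.5) × 100 / (60 - 7.5) = 71.4286°C.
Then 71.4286 × 1.8 + 491.67 = 620.24°R.

620.24°R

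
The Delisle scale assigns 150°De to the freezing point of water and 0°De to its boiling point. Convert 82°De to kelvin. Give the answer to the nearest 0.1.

318.5 K

Linear interpolation between the fixed points: C = (82 - 150) × 100 / (0 - 150) = 45.3333°C.
Then 45.3333 + 273.15 = 318.5 K.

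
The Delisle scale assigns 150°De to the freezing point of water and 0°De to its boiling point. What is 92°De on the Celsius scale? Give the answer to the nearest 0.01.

38.67°C

Linear interpolation between the fixed points: C = (92 - 150) × 100 / (0 - 150) = 38.6667°C.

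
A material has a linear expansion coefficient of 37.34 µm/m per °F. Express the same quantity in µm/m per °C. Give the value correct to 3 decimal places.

67.212 µm/m per °C

Since only a temperature interval is involved, the additive offset between the scales drops out.
A change of 1°C is a change of 1.8°F, so per °C the value is 37.34 × 1.8 = 67.212.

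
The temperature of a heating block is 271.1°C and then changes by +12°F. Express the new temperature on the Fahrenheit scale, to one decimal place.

532.0°F

The 12°F change is an interval, so only the factor 5/9 applies: +12 × 5/9 = +6.6667°C.
Final Celsius temperature: 271.1000 + 6.6667 = 277.7667°C.
In Fahrenheit: 277.7667 × 1.8 + 32 = 532.0°F.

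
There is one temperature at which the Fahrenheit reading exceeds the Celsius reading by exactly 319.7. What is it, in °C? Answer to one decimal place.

359.6°C

Let C be the Celsius reading. The Fahrenheit reading is F = 1.8·C + 32.
Require F - C = 319.7: (0.8)·C + 32 = 319.7.
C = (319.7 - 32) / (0.8) = 359.6.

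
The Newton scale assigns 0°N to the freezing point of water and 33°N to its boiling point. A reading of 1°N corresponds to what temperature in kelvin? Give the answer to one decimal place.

Linear interpolation between the fixed points: C = (1 - 0) × 100 / (33 - 0) = 3.0303°C.
Then 3.0303 + 273.15 = 276.2 K.

276.2 K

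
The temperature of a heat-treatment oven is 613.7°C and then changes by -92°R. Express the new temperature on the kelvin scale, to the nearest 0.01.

835.74 K

The 92°R change is an interval, so only the factor 5/9 applies: -92 × 5/9 = -51.1111°C.
Final Celsius temperature: 613.7000 - 51.1111 = 562.5889°C.
In kelvin: 562.5889 + 273.15 = 835.74 K.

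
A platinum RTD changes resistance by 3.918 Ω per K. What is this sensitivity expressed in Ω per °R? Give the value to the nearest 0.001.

Since only a temperature interval is involved, the additive offset between the scales drops out.
A change of 1°R is a change of 5/9 K, so per °R the value is 3.918 × 5/9 = 2.177.

2.177 Ω per °R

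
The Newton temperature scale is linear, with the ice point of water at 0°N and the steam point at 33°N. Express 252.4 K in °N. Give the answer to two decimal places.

-6.85°N

First in Celsius: 252.4 - 273.15 = -20.7500°C.
Linearly onto the Newton scale: 0 + (-20.7500 / 100) × (33 - 0) = -6.85°N.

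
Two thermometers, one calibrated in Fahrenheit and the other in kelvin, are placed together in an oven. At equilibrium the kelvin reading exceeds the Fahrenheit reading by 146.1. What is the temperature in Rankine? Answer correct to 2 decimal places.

Let x be the Fahrenheit reading; then the kelvin reading is 5/9·x + 255.372.
(5/9·x + 255.372) - x = 146.1  ⇒  (-4/9)·x = -109.272  ⇒  x = 245.8625°F.
In Celsius: (245.8625 - 32) × 5/9 = 118.8125°C.
In Rankine: 118.8125 × 1.8 + 491.67 = 705.53°R.

705.53°R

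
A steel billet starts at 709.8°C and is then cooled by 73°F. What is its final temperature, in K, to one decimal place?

The 73°F change is an interval, so only the factor 5/9 applies: -73 × 5/9 = -40.5556°C.
Final Celsius temperature: 709.8000 - 40.5556 = 669.2444°C.
In kelvin: 669.2444 + 273.15 = 942.4 K.

942.4 K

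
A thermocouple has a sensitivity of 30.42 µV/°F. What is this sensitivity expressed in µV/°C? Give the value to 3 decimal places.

The quantity depends on a temperature interval, so only the ratio of degree sizes applies; the offset between the scales is irrelevant.
A change of 1°C is a change of 1.8°F, so per °C the value is 30.42 × 1.8 = 54.756.

54.756 µV/°C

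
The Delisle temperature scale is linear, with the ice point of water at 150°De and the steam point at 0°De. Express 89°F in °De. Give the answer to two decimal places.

102.50°De

First in Celsius: (89 - 32) × 5/9 = 31.6667°C.
Linearly onto the Delisle scale: 150 + (31.6667 / 100) × (0 - 150) = 102.50°De.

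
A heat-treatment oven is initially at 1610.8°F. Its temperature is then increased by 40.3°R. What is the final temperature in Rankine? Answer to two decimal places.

2110.77°R

Initial temperature in Celsius: (1610.8 - 32) × 5/9 = 877.1111°C.
The 40.3°R change is an interval, so only the factor 5/9 applies: +40.3 × 5/9 = +22.3889°C.
Final Celsius temperature: 877.1111 + 22.3889 = 899.5000°C.
In Rankine: 899.5000 × 1.8 + 491.67 = 2110.77°R.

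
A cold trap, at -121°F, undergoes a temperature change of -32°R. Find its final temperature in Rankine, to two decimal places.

Initial temperature in Celsius: (-121 - 32) × 5/9 = -85.0000°C.
The 32°R change is an interval, so only the factor 5/9 applies: -32 × 5/9 = -17.7778°C.
Final Celsius temperature: -85.0000 - 17.7778 = -102.7778°C.
In Rankine: -102.7778 × 1.8 + 491.67 = 306.67°R.

306.67°R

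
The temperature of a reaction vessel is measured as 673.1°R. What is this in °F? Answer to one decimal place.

213.4°F

In Celsius: (673.1 - 491.67) × 5/9 = 100.7944°C.
In Fahrenheit: 100.7944 × 1.8 + 32 = 213.4°F.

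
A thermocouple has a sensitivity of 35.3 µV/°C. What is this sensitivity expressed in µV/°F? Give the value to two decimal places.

19.61 µV/°F

Since only a temperature interval is involved, the additive offset between the scales drops out.
A change of 1°F is a change of 5/9°C, so per °F the value is 35.3 × 5/9 = 19.61.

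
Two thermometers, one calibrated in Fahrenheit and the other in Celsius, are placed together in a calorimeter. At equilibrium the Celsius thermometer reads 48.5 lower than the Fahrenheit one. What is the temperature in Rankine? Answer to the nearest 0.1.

Let x be the Fahrenheit reading; then the Celsius reading is 5/9·x - 17.7778.
(5/9·x - 17.7778) - x = -48.5  ⇒  (-4/9)·x = -30.7222  ⇒  x = 69.1250°F.
In Celsius: (69.125 - 32) × 5/9 = 20.6250°C.
In Rankine: 20.6250 × 1.8 + 491.67 = 528.8°R.

528.8°R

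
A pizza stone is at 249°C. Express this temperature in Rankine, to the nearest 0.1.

939.9°R

In Rankine: 249.0000 × 1.8 + 491.67 = 939.9°R.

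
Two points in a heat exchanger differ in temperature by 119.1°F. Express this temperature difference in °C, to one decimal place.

66.2°C

Only the scale ratio 5/9 matters for a change in temperature.
119.1 × 5/9 = 66.2.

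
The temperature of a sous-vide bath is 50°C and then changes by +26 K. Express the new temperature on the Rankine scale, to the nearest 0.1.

The 26 K change is an interval; Kelvin and Celsius degrees are the same size, so ΔC = +26°C.
Final Celsius temperature: 50.0000 + 26.0000 = 76.0000°C.
In Rankine: 76.0000 × 1.8 + 491.67 = 628.5°R.

628.5°R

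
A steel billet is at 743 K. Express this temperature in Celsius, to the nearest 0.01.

In Celsius: 743 - 273.15 = 469.8500°C.

469.85°C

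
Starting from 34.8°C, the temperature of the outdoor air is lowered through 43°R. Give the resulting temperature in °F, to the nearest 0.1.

The 43°R change is an interval, so only the factor 5/9 applies: -43 × 5/9 = -23.8889°C.
Final Celsius temperature: 34.8000 - 23.8889 = 10.9111°C.
In Fahrenheit: 10.9111 × 1.8 + 32 = 51.6°F.

51.6°F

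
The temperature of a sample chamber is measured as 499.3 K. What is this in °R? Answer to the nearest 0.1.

898.7°R

In Celsius: 499.3 - 273.15 = 226.1500°C.
In Rankine: 226.1500 × 1.8 + 491.67 = 898.7°R.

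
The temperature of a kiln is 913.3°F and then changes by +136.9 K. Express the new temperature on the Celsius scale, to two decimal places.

Initial temperature in Celsius: (913.3 - 32) × 5/9 = 489.6111°C.
The 136.9 K change is an interval; Kelvin and Celsius degrees are the same size, so ΔC = +136.9°C.
Final Celsius temperature: 489.6111 + 136.9000 = 626.5111°C.

626.51°C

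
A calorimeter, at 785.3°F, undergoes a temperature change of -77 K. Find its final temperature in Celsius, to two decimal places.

Initial temperature in Celsius: (785.3 - 32) × 5/9 = 418.5000°C.
The 77 K change is an interval; Kelvin and Celsius degrees are the same size, so ΔC = -77°C.
Final Celsius temperature: 418.5000 - 77.0000 = 341.5000°C.

341.50°C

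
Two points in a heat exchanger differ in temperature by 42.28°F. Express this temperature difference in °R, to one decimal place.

Fahrenheit and Rankine degrees are the same size, so the interval is unchanged: 42.3.

42.3°R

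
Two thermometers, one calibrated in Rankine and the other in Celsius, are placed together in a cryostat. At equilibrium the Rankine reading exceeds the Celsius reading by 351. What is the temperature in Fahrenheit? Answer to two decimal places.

-284.51°F

Let x be the Rankine reading; then the Celsius reading is 5/9·x - 273.15.
(5/9·x - 273.15) - x = -351  ⇒  (-4/9)·x = -77.85  ⇒  x = 175.1625°R.
In Celsius: (175.1625 - 491.67) × 5/9 = -175.8375°C.
In Fahrenheit: -175.8375 × 1.8 + 32 = -284.51°F.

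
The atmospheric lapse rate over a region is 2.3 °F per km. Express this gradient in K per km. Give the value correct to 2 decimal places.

1.28 K/km

The quantity depends on a temperature interval, so only the ratio of degree sizes applies; the offset between the scales is irrelevant.
A change of 1°F is a change of 5/9 K, so 2.3 × 5/9 = 1.28.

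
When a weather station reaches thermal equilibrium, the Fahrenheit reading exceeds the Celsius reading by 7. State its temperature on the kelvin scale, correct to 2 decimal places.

241.90 K

Let x be the Celsius reading; then the Fahrenheit reading is 1.8·x + 32.
(1.8·x + 32) - x = 7  ⇒  (0.8)·x = -25  ⇒  x = -31.2500°C.
In kelvin: -31.2500 + 273.15 = 241.90 K.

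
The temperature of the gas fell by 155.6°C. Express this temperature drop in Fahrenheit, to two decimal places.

For a temperature interval the offset drops out; only the factor 1.8 applies.
155.6 × 1.8 = 280.08.

280.08°F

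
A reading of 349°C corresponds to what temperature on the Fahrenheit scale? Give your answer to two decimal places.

In Fahrenheit: 349.0000 × 1.8 + 32 = 660.20°F.

660.20°F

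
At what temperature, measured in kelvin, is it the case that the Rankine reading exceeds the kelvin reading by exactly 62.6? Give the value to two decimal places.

Let K be the kelvin reading. The Rankine reading is R = 1.8·K.
Require R - K = 62.6: (0.8)·K = 62.6.
K = (62.6) / (0.8) = 78.25.

78.25 K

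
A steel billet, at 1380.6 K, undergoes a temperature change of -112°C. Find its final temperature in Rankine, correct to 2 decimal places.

Initial temperature in Celsius: 1380.6 - 273.15 = 1107.4500°C.
Final Celsius temperature: 1107.4500 - 112.0000 = 995.4500°C.
In Rankine: 995.4500 × 1.8 + 491.67 = 2283.48°R.

2283.48°R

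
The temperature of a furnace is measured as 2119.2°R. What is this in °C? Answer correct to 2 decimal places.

In Celsius: (2119.2 - 491.67) × 5/9 = 904.1833°C.

904.18°C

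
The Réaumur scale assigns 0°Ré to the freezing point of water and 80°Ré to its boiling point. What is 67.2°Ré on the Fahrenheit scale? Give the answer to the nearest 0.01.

183.20°F

Linear interpolation between the fixed points: C = (67.2 - 0) × 100 / (80 - 0) = 84.0000°C.
Then 84.0000 × 1.8 + 32 = 183.20°F.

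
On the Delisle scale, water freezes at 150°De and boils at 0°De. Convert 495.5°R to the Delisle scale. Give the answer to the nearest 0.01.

146.81°De

First in Celsius: (495.5 - 491.67) × 5/9 = 2.1278°C.
Linearly onto the Delisle scale: 150 + (2.1278 / 100) × (0 - 150) = 146.81°De.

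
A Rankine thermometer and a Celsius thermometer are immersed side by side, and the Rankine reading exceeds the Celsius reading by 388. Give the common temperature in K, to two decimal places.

143.56 K

Let x be the Rankine reading; then the Celsius reading is 5/9·x - 273.15.
(5/9·x - 273.15) - x = -388  ⇒  (-4/9)·x = -114.85  ⇒  x = 258.4125°R.
In Celsius: (258.4125 - 491.67) × 5/9 = -129.5875°C.
In kelvin: -129.5875 + 273.15 = 143.56 K.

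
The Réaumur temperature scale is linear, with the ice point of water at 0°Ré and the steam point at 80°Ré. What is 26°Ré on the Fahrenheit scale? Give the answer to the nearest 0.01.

90.50°F

Linear interpolation between the fixed points: C = (26 - 0) × 100 / (80 - 0) = 32.5000°C.
Then 32.5000 × 1.8 + 32 = 90.50°F.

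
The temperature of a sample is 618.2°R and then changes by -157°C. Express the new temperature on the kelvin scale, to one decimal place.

186.4 K

Initial temperature in Celsius: (618.2 - 491.67) × 5/9 = 70.2944°C.
Final Celsius temperature: 70.2944 - 157.0000 = -86.7056°C.
In kelvin: -86.7056 + 273.15 = 186.4 K.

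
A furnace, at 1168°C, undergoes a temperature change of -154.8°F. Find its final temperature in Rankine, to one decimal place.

2439.3°R

The 154.8°F change is an interval, so only the factor 5/9 applies: -154.8 × 5/9 = -86.0000°C.
Final Celsius temperature: 1168.0000 - 86.0000 = 1082.0000°C.
In Rankine: 1082.0000 × 1.8 + 491.67 = 2439.3°R.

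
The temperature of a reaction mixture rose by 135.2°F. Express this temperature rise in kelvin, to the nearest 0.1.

75.1 K

For a temperature interval the offset drops out; only the factor 5/9 applies.
135.2 × 5/9 = 75.1.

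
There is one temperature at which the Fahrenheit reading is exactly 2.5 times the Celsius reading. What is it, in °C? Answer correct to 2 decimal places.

45.71°C

Let C be the Celsius reading. The Fahrenheit reading is F = 1.8·C + 32.
Require F = 2.5·C: 1.8·C + 32 = 2.5·C.
(-0.7)·C = -32  ⇒  C = 45.71.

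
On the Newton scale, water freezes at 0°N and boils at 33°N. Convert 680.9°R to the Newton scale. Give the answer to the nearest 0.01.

34.69°N

First in Celsius: (680.9 - 491.67) × 5/9 = 105.1278°C.
Linearly onto the Newton scale: 0 + (105.1278 / 100) × (33 - 0) = 34.69°N.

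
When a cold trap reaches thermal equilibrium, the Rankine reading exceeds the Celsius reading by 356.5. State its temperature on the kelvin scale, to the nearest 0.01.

Let x be the Rankine reading; then the Celsius reading is 5/9·x - 273.15.
(5/9·x - 273.15) - x = -356.5  ⇒  (-4/9)·x = -83.35  ⇒  x = 187.5375°R.
In Celsius: (187.5375 - 491.67) × 5/9 = -168.9625°C.
In kelvin: -168.9625 + 273.15 = 104.19 K.

104.19 K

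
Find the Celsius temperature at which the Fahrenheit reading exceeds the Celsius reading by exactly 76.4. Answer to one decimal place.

Let C be the Celsius reading. The Fahrenheit reading is F = 1.8·C + 32.
Require F - C = 76.4: (0.8)·C + 32 = 76.4.
C = (76.4 - 32) / (0.8) = 55.5.

55.5°C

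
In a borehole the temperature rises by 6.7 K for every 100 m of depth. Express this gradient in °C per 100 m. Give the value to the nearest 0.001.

The quantity depends on a temperature interval, so only the ratio of degree sizes applies; the offset between the scales is irrelevant.
A change of 1 K is a change of 1°C, so 6.7 × 1 = 6.700.

6.700 °C/100 m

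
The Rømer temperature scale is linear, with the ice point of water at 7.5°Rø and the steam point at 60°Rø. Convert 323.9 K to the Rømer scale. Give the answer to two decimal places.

First in Celsius: 323.9 - 273.15 = 50.7500°C.
Linearly onto the Rømer scale: 7.5 + (50.7500 / 100) × (60 - 7.5) = 34.14°Rø.

34.14°Rø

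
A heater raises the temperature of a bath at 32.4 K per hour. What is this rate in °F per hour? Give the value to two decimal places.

Since only a temperature interval is involved, the additive offset between the scales drops out.
A change of 1 K is a change of 1.8°F, so 32.4 × 1.8 = 58.32.

58.32 °F/hour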